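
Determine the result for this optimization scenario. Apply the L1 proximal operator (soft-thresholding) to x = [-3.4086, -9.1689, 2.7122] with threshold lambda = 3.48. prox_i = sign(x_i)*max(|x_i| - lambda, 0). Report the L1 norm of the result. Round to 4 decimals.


Soft-thresholding with lambda = 3.48:
prox(-3.4086) = sign(-3.4086)*max(|-3.4086| - 3.48, 0) = 0.0
prox(-9.1689) = sign(-9.1689)*max(|-9.1689| - 3.48, 0) = -5.6889
prox(2.7122) = sign(2.7122)*max(|2.7122| - 3.48, 0) = 0.0
prox(x) = [0.0, -5.6889, 0.0]
||prox(x)||_1 = 0.0 + 5.6889 + 0.0 = 5.6889


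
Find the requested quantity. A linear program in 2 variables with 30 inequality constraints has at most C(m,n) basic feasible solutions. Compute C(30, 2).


Each vertex corresponds to some choice of n active constraints out of m, so the number of vertices is at most C(m, n) = m! / (n!(m-n)!).
m = 30, n = 2
Numerator: 30 * 29
Denominator: 2! = 2
C(30, 2) = 435


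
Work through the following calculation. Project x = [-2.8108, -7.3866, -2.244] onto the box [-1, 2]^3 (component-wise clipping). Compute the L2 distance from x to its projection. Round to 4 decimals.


Project each component onto [-1, 2].
clip(-2.8108) = -1.0, clip(-7.3866) = -1.0, clip(-2.244) = -1.0
Projection = [-1.0, -1.0, -1.0]
Squared diffs: [3.279, 40.7887, 1.5475]
Distance = sqrt(45.6152) = 6.7539


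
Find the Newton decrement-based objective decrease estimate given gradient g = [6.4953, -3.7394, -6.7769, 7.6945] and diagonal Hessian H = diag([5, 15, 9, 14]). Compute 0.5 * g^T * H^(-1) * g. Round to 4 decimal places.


Step 1: H is diagonal, so H^(-1) * g = [1.2991, -0.2493, -0.753, 0.5496].
Step 2: g^T H^(-1) g = sum_i g_i^2 / H_ii
  = (6.4953)^2/5 + (-3.7394)^2/15 + (-6.7769)^2/9 + (7.6945)^2/14
  = 8.4378 + 0.9322 + 5.1029 + 4.229 = 18.7019
Step 3: Objective decrease = 0.5 * g^T H^(-1) g = 9.3509


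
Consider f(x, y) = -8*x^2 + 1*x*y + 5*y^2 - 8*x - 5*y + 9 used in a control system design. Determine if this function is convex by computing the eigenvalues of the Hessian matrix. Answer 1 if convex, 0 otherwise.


The Hessian of f(x,y) = -8*x^2 + 1*x*y + 5*y^2 - 8*x - 5*y + 9 is:
H = [[-16, 1], [1, 10]]
Trace = -16 + 10 = -6
Determinant = -16*10 - (1)^2 = -161
Discriminant = (-6)^2 - 4*-161 = 680.0
Eigenvalues: lambda_1 = -16.0384, lambda_2 = 10.0384
The function is not convex.

0


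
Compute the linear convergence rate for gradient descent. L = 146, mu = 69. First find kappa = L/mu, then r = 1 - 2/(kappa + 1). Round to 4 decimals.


Step 1: Compute the condition number.
kappa = L/mu = 146/69 = 2.1159
Step 2: Compute the convergence rate.
r = 1 - 2/(kappa + 1) = 1 - 2*mu/(L + mu) = (L - mu)/(L + mu) = 77/215 = 0.3581


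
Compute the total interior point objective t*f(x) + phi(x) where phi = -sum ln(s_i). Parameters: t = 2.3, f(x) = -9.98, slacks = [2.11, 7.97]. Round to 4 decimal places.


Step 1: Compute log-barrier.
ln values: [0.7467, 2.0757]
phi = -(0.7467 + 2.0757) = -2.8224
Step 2: Compute augmented objective.
t*f(x) = 2.3*-9.98 = -22.954
Total = -22.954 - 2.8224 = -25.7764


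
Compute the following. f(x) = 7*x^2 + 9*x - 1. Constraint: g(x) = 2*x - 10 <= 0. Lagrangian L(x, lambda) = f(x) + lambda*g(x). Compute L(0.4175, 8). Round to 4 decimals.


Step 1: Evaluate f(x).
f(0.4175) = 7*0.4175^2 + 9*0.4175 - 1 = 3.9776
Step 2: Evaluate g(x).
g(0.4175) = 2*0.4175 - 10 = -9.165
Step 3: Compute Lagrangian.
L = 3.9776 + 8*-9.165 = -69.3424


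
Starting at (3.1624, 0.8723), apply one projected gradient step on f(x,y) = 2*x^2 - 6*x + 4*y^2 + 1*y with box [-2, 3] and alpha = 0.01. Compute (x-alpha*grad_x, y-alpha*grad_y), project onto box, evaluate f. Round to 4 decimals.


Step 1: Compute gradient at (3.1624, 0.8723).
grad_x = 2*2*3.1624 - 6 = 6.6496
grad_y = 2*4*0.8723 + 1 = 7.9784
Step 2: Gradient step.
x_raw = 3.1624 - 0.01*6.6496 = 3.0959
y_raw = 0.8723 - 0.01*7.9784 = 0.7925
Step 3: Project onto [-2, 3].
x_proj = clip(3.0959) = 3.0
y_proj = clip(0.7925) = 0.7925
Step 4: Evaluate f.
f(3.0, 0.7925) = 3.3048


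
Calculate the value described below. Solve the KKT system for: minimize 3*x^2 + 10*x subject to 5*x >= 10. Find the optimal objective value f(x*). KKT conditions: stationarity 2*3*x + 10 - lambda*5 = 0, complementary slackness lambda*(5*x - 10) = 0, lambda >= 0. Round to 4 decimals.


Step 1: Try lambda = 0 (constraint inactive).
x_unc = -10/(2*3) = -1.6667
Check: 5*-1.6667 = -8.3335 < 10 -- violated!
Step 2: Constraint must be active: 5*x = 10
x* = 10/5 = 2.0
lambda = (2*3*2.0 + 10)/5 = 4.4
Step 3: Compute optimal value.
f(x*) = 3*2.0^2 + 10*2.0 = 32.0


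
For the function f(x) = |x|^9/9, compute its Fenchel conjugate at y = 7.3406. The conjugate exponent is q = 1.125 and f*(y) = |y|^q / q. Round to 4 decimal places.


The conjugate exponent q satisfies 1/p + 1/q = 1.
p = 9, so q = 9/(9 - 1) = 1.125
|y|^q = 7.3406^1.125 = 9.4178
f*(7.3406) = 9.4178 / 1.125 = 8.3713


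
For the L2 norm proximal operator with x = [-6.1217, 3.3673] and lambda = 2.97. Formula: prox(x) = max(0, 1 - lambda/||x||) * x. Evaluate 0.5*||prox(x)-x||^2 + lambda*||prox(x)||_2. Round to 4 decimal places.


Step 1: Compute ||x||.
||x|| = 6.9867
Step 2: Compute scaling factor.
scale = max(0, 1 - 2.97/6.9867) = 0.5749
Step 3: prox(x) = [-3.5194, 1.9359]
||prox(x)|| = 4.0167
Step 4: Proximal objective.
0.5*||prox-x||^2 = 4.4105
lambda*||prox|| = 11.9296
Total = 16.34


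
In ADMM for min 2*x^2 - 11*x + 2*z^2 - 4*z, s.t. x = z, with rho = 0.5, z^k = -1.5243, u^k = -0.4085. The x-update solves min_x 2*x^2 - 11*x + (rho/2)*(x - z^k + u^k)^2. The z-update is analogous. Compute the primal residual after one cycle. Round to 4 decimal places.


ADMM iteration with rho = 0.5, z^k = -1.5243, u^k = -0.4085
Step 1: x-update.
Minimize 2*x^2 - 11*x + (0.5/2)*(x + 1.5243 - 0.4085)^2
FOC: (2*2 + 0.5)*x = 11 + 0.5*(-1.5243 + 0.4085)
x^{k+1} = 2.3205
Step 2: z-update.
Minimize 2*z^2 - 4*z + (0.5/2)*(2.3205 - z - 0.4085)^2
FOC: (2*2 + 0.5)*z = 4 + 0.5*(2.3205 - 0.4085)
z^{k+1} = 1.1013
Step 3: u-update.
u^{k+1} = -0.4085 + 2.3205 - 1.1013 = 0.8106
Step 4: Primal residual = |2.3205 - 1.1013| = 1.2191


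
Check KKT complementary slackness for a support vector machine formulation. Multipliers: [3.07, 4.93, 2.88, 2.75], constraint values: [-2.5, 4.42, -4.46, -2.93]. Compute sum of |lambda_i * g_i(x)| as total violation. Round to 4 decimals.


KKT complementary slackness check:
lambda_1 * g_1 = 3.07 * -2.5 = -7.675
lambda_2 * g_2 = 4.93 * 4.42 = 21.7906
lambda_3 * g_3 = 2.88 * -4.46 = -12.8448
lambda_4 * g_4 = 2.75 * -2.93 = -8.0575
Total violation = 7.675 + 21.7906 + 12.8448 + 8.0575 = 50.3679


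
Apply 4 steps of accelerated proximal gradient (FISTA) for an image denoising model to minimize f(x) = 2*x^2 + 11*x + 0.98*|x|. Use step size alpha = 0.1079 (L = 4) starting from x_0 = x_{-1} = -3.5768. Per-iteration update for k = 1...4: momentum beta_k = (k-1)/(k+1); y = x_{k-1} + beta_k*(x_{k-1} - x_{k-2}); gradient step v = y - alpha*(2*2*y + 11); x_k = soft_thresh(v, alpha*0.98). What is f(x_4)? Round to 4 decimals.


FISTA on f(x) = 2*x^2 + 11*x + 0.98*|x|
L = 4, alpha = 0.1079
Iteration 1: beta = 0.0, y = -3.5768 + 0.0*(-3.5768 + 3.5768) = -3.5768
  grad(y) = -3.3072, v = y - alpha*grad = -3.22
  prox(v) = soft_thresh(-3.22, 0.1057) = -3.1142
Iteration 2: beta = 0.3333, y = -3.1142 + 0.3333*(-3.1142 + 3.5768) = -2.96
  grad(y) = -0.8401, v = y - alpha*grad = -2.8694
  prox(v) = soft_thresh(-2.8694, 0.1057) = -2.7636
Iteration 3: beta = 0.5, y = -2.7636 + 0.5*(-2.7636 + 3.1142) = -2.5883
  grad(y) = 0.6466, v = y - alpha*grad = -2.6581
  prox(v) = soft_thresh(-2.6581, 0.1057) = -2.5524
Iteration 4: beta = 0.6, y = -2.5524 + 0.6*(-2.5524 + 2.7636) = -2.4256
  grad(y) = 1.2975, v = y - alpha*grad = -2.5656
  prox(v) = soft_thresh(-2.5656, 0.1057) = -2.4599
f(x_4) = 2*(-2.4599)^2 + 11*(-2.4599) + 0.98*|-2.4599| = -12.546


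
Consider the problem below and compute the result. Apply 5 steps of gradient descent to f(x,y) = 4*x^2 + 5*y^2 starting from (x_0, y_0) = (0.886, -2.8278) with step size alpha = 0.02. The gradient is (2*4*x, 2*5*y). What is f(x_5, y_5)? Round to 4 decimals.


Gradient descent on f(x,y) = 4*x^2 + 5*y^2.
Starting point: (0.886, -2.8278), alpha = 0.02
Step 1: grad_x = 2*4*0.886 = 7.088, grad_y = 2*5*-2.8278 = -28.278
  x_1 = 0.886 - 0.02*7.088 = 0.7442
  y_1 = -2.8278 - 0.02*-28.278 = -2.2622
Step 2: grad_x = 2*4*0.7442 = 5.9539, grad_y = 2*5*-2.2622 = -22.6224
  x_2 = 0.7442 - 0.02*5.9539 = 0.6252
  y_2 = -2.2622 - 0.02*-22.6224 = -1.8098
Step 3: grad_x = 2*4*0.6252 = 5.0013, grad_y = 2*5*-1.8098 = -18.0979
  x_3 = 0.6252 - 0.02*5.0013 = 0.5251
  y_3 = -1.8098 - 0.02*-18.0979 = -1.4478
Step 4: grad_x = 2*4*0.5251 = 4.2011, grad_y = 2*5*-1.4478 = -14.4783
  x_4 = 0.5251 - 0.02*4.2011 = 0.4411
  y_4 = -1.4478 - 0.02*-14.4783 = -1.1583
Step 5: grad_x = 2*4*0.4411 = 3.5289, grad_y = 2*5*-1.1583 = -11.5827
  x_5 = 0.4411 - 0.02*3.5289 = 0.3705
  y_5 = -1.1583 - 0.02*-11.5827 = -0.9266
f(0.3705, -0.9266) = 4*0.3705^2 + 5*(-0.9266)^2 = 4.8422


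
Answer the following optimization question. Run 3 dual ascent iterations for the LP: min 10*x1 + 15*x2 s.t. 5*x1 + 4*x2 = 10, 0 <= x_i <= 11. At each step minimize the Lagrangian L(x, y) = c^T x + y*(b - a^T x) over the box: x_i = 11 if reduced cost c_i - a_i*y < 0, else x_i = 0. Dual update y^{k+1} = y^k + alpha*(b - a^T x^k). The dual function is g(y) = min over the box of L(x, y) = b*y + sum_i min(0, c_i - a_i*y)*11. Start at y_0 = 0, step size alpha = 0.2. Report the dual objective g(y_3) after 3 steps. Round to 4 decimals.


Dual ascent for LP: min 10*x1 + 15*x2, 5*x1 + 4*x2 = 10, 0 <= x_i <= 11
Step 1: y^k = 0.0, reduced costs: (10.0, 15.0)
  x^k = (0.0, 0.0), subgradient = b - a^T x = 10.0
  y^{k+1} = 0.0 + 0.2*10.0 = 2.0
Step 2: y^k = 2.0, reduced costs: (0.0, 7.0)
  x^k = (0.0, 0.0), subgradient = b - a^T x = 10.0
  y^{k+1} = 2.0 + 0.2*10.0 = 4.0
Step 3: y^k = 4.0, reduced costs: (-10.0, -1.0)
  x^k = (11.0, 11.0), subgradient = b - a^T x = -89.0
  y^{k+1} = 4.0 + 0.2*-89.0 = -13.8
Dual objective at y_3 = -13.8: reduced costs (79.0, 70.2), box minimizer x = (0.0, 0.0)
g(y_3) = b*y + (c1 - a1*y)*x1 + (c2 - a2*y)*x2 = 10*(-13.8) + 79.0*0.0 + 70.2*0.0 = -138.0 + 0.0 + 0.0 = -138.0


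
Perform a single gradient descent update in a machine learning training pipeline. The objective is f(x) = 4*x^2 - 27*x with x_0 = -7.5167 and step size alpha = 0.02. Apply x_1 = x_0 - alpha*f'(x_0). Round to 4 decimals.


We compute the gradient at x_0 and apply the update.
f'(x) = 8*x - 27
f'(-7.5167) = 8*-7.5167 - 27 = -87.1336
x_1 = -7.5167 - 0.02*-87.1336 = -5.774


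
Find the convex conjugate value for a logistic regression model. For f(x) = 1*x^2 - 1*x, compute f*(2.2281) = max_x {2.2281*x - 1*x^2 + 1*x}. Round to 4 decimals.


f*(y) = sup_x {y*x - a*x^2 - b*x} = sup_x {(y-b)*x - a*x^2}
FOC: (y - b) - 2a*x = 0 => x* = (y - b)/(2a)
x* = (2.2281 + 1)/(2*1) = 1.6141
f*(2.2281) = (y-b)^2/(4a) = (2.2281 + 1)^2/(4*1)
= 10.4206/4 = 2.6052


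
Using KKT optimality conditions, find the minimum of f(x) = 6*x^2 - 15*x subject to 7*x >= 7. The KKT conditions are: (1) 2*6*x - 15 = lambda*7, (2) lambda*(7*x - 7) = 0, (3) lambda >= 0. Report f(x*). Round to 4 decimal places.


Step 1: Try lambda = 0 (constraint inactive).
Stationarity: 2*6*x - 15 = 0
x* = 15/(2*6) = 1.25
Check constraint: 7*1.25 = 8.75 >= 7 -- satisfied.
Step 2: Compute optimal value.
f(x*) = 6*1.25^2 - 15*1.25 = -9.375


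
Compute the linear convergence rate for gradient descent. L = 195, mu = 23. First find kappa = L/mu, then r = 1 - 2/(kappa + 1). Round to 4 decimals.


Step 1: Compute the condition number.
kappa = L/mu = 195/23 = 8.4783
Step 2: Compute the convergence rate.
r = 1 - 2/(kappa + 1) = 1 - 2*mu/(L + mu) = (L - mu)/(L + mu) = 172/218 = 0.789


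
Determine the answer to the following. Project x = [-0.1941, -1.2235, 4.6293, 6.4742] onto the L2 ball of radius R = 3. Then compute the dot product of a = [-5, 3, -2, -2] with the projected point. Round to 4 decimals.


Step 1: Compute ||x|| (intermediates to 6 decimals).
||x|| = sqrt((-0.1941)^2 + (-1.2235)^2 + 4.6293^2 + 6.4742^2) = 8.054832
Step 2: Project.
Since ||x|| > R, scale = R/||x|| = 3/8.054832 = 0.372447, proj(x) = scale * x
proj(x) = [-0.072292, -0.455689, 1.724169, 2.411296]
Step 3: Dot product.
a^T * proj(x) = -5*(-0.072292) + 3*(-0.455689) - 2*1.724169 - 2*2.411296 = -9.2765


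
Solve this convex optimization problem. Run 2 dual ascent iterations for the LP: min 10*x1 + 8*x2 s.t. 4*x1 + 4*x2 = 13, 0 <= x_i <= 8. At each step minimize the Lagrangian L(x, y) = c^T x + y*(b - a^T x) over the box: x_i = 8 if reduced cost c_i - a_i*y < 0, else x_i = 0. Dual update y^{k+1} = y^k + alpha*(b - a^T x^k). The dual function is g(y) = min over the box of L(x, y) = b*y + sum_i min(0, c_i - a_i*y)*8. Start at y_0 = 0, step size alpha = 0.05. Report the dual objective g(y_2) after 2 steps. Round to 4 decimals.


Dual ascent for LP: min 10*x1 + 8*x2, 4*x1 + 4*x2 = 13, 0 <= x_i <= 8
Step 1: y^k = 0.0, reduced costs: (10.0, 8.0)
  x^k = (0.0, 0.0), subgradient = b - a^T x = 13.0
  y^{k+1} = 0.0 + 0.05*13.0 = 0.65
Step 2: y^k = 0.65, reduced costs: (7.4, 5.4)
  x^k = (0.0, 0.0), subgradient = b - a^T x = 13.0
  y^{k+1} = 0.65 + 0.05*13.0 = 1.3
Dual objective at y_2 = 1.3: reduced costs (4.8, 2.8), box minimizer x = (0.0, 0.0)
g(y_2) = b*y + (c1 - a1*y)*x1 + (c2 - a2*y)*x2 = 13*1.3 + 4.8*0.0 + 2.8*0.0 = 16.9 + 0.0 + 0.0 = 16.9


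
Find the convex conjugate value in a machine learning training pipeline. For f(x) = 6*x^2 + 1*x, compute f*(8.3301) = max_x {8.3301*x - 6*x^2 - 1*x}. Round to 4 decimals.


f*(y) = sup_x {y*x - a*x^2 - b*x} = sup_x {(y-b)*x - a*x^2}
FOC: (y - b) - 2a*x = 0 => x* = (y - b)/(2a)
x* = (8.3301 - 1)/(2*6) = 0.6108
f*(8.3301) = (y-b)^2/(4a) = (8.3301 - 1)^2/(4*6)
= 53.7304/24 = 2.2388


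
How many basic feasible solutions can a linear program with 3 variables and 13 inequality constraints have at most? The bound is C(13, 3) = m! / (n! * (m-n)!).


Each vertex corresponds to some choice of n active constraints out of m, so the number of vertices is at most C(m, n) = m! / (n!(m-n)!).
m = 13, n = 3
Numerator: 13 * 12 * 11
Denominator: 3! = 6
C(13, 3) = 286


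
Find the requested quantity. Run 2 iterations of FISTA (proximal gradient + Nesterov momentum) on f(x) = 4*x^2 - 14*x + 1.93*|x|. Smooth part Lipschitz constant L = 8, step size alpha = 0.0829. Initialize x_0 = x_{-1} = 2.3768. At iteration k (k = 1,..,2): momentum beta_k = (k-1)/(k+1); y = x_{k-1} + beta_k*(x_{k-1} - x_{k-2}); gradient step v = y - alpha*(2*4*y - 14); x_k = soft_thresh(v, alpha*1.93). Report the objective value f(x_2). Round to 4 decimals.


FISTA on f(x) = 4*x^2 - 14*x + 1.93*|x|
L = 8, alpha = 0.0829
Iteration 1: beta = 0.0, y = 2.3768 + 0.0*(2.3768 - 2.3768) = 2.3768
  grad(y) = 5.0144, v = y - alpha*grad = 1.9611
  prox(v) = soft_thresh(1.9611, 0.16) = 1.8011
Iteration 2: beta = 0.3333, y = 1.8011 + 0.3333*(1.8011 - 2.3768) = 1.6092
  grad(y) = -1.1263, v = y - alpha*grad = 1.7026
  prox(v) = soft_thresh(1.7026, 0.16) = 1.5426
f(x_2) = 4*1.5426^2 - 14*1.5426 + 1.93*|1.5426| = -9.1007


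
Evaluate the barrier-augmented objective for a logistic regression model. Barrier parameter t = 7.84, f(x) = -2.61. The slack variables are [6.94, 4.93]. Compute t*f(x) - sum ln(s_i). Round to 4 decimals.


Step 1: Compute log-barrier.
ln values: [1.9373, 1.5953]
phi = -(1.9373 + 1.5953) = -3.5326
Step 2: Compute augmented objective.
t*f(x) = 7.84*-2.61 = -20.4624
Total = -20.4624 - 3.5326 = -23.995


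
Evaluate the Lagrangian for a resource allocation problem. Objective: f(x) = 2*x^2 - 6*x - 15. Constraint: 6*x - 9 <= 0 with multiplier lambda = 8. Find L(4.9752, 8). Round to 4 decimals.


Step 1: Evaluate f(x).
f(4.9752) = 2*4.9752^2 - 6*4.9752 - 15 = 4.654
Step 2: Evaluate g(x).
g(4.9752) = 6*4.9752 - 9 = 20.8512
Step 3: Compute Lagrangian.
L = 4.654 + 8*20.8512 = 171.4636


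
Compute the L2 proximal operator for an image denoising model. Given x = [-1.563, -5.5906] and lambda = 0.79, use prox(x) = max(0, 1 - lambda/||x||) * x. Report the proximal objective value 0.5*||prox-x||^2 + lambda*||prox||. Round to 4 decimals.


Step 1: Compute ||x||.
||x|| = 5.805
Step 2: Compute scaling factor.
scale = max(0, 1 - 0.79/5.805) = 0.8639
Step 3: prox(x) = [-1.3503, -4.8298]
||prox(x)|| = 5.015
Step 4: Proximal objective.
0.5*||prox-x||^2 = 0.3121
lambda*||prox|| = 3.9619
Total = 4.2739


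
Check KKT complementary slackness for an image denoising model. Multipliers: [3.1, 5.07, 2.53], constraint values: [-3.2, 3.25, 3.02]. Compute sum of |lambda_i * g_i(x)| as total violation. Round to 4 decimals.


KKT complementary slackness check:
lambda_1 * g_1 = 3.1 * -3.2 = -9.92
lambda_2 * g_2 = 5.07 * 3.25 = 16.4775
lambda_3 * g_3 = 2.53 * 3.02 = 7.6406
Total violation = 9.92 + 16.4775 + 7.6406 = 34.0381


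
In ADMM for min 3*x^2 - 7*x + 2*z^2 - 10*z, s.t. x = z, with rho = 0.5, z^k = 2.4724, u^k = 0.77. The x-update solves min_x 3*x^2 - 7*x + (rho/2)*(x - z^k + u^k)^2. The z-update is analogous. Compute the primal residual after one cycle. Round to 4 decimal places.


ADMM iteration with rho = 0.5, z^k = 2.4724, u^k = 0.77
Step 1: x-update.
Minimize 3*x^2 - 7*x + (0.5/2)*(x - 2.4724 + 0.77)^2
FOC: (2*3 + 0.5)*x = 7 + 0.5*(2.4724 - 0.77)
x^{k+1} = 1.2079
Step 2: z-update.
Minimize 2*z^2 - 10*z + (0.5/2)*(1.2079 - z + 0.77)^2
FOC: (2*2 + 0.5)*z = 10 + 0.5*(1.2079 + 0.77)
z^{k+1} = 2.442
Step 3: u-update.
u^{k+1} = 0.77 + 1.2079 - 2.442 = -0.4641
Step 4: Primal residual = |1.2079 - 2.442| = 1.2341


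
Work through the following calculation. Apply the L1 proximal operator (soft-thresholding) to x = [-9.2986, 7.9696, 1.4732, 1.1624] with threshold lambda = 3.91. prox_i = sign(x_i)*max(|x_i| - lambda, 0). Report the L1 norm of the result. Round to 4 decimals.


Soft-thresholding with lambda = 3.91:
prox(-9.2986) = sign(-9.2986)*max(|-9.2986| - 3.91, 0) = -5.3886
prox(7.9696) = sign(7.9696)*max(|7.9696| - 3.91, 0) = 4.0596
prox(1.4732) = sign(1.4732)*max(|1.4732| - 3.91, 0) = 0.0
prox(1.1624) = sign(1.1624)*max(|1.1624| - 3.91, 0) = 0.0
prox(x) = [-5.3886, 4.0596, 0.0, 0.0]
||prox(x)||_1 = 5.3886 + 4.0596 + 0.0 + 0.0 = 9.4482


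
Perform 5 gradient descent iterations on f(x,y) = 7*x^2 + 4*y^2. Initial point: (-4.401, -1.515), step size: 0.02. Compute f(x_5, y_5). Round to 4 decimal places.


Gradient descent on f(x,y) = 7*x^2 + 4*y^2.
Starting point: (-4.401, -1.515), alpha = 0.02
Step 1: grad_x = 2*7*-4.401 = -61.614, grad_y = 2*4*-1.515 = -12.12
  x_1 = -4.401 - 0.02*-61.614 = -3.1687
  y_1 = -1.515 - 0.02*-12.12 = -1.2726
Step 2: grad_x = 2*7*-3.1687 = -44.3621, grad_y = 2*4*-1.2726 = -10.1808
  x_2 = -3.1687 - 0.02*-44.3621 = -2.2815
  y_2 = -1.2726 - 0.02*-10.1808 = -1.069
Step 3: grad_x = 2*7*-2.2815 = -31.9407, grad_y = 2*4*-1.069 = -8.5519
  x_3 = -2.2815 - 0.02*-31.9407 = -1.6427
  y_3 = -1.069 - 0.02*-8.5519 = -0.8979
Step 4: grad_x = 2*7*-1.6427 = -22.9973, grad_y = 2*4*-0.8979 = -7.1836
  x_4 = -1.6427 - 0.02*-22.9973 = -1.1827
  y_4 = -0.8979 - 0.02*-7.1836 = -0.7543
Step 5: grad_x = 2*7*-1.1827 = -16.5581, grad_y = 2*4*-0.7543 = -6.0342
  x_5 = -1.1827 - 0.02*-16.5581 = -0.8516
  y_5 = -0.7543 - 0.02*-6.0342 = -0.6336
f(-0.8516, -0.6336) = 7*(-0.8516)^2 + 4*(-0.6336)^2 = 6.6818


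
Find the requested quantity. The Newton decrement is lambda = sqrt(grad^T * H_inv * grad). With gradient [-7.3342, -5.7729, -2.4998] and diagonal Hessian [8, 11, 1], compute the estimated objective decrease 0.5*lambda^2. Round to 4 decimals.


Step 1: H is diagonal, so H^(-1) * g = [-0.9168, -0.5248, -2.4998].
Step 2: g^T H^(-1) g = sum_i g_i^2 / H_ii
  = (-7.3342)^2/8 + (-5.7729)^2/11 + (-2.4998)^2/1
  = 6.7238 + 3.0297 + 6.249 = 16.0025
Step 3: Objective decrease = 0.5 * g^T H^(-1) g = 8.0012


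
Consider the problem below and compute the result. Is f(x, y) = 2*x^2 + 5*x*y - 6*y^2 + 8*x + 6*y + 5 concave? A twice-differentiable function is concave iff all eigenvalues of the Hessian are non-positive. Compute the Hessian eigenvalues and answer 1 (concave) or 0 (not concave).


The Hessian of f(x,y) = 2*x^2 + 5*x*y - 6*y^2 + 8*x + 6*y + 5 is:
H = [[4, 5], [5, -12]]
Trace = 4 - 12 = -8
Determinant = 4*-12 - (5)^2 = -73
Discriminant = (-8)^2 - 4*-73 = 356.0
Eigenvalues: lambda_1 = -13.434, lambda_2 = 5.434
The function is not concave.

0


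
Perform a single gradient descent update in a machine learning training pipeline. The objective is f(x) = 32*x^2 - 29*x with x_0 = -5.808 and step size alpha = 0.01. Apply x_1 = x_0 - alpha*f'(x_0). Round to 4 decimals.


We compute the gradient at x_0 and apply the update.
f'(x) = 64*x - 29
f'(-5.808) = 64*-5.808 - 29 = -400.712
x_1 = -5.808 - 0.01*-400.712 = -1.8009


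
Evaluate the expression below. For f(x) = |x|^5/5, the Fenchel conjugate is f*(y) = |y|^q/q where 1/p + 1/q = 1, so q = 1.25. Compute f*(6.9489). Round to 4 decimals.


The conjugate exponent q satisfies 1/p + 1/q = 1.
p = 5, so q = 5/(5 - 1) = 1.25
|y|^q = 6.9489^1.25 = 11.2822
f*(6.9489) = 11.2822 / 1.25 = 9.0258


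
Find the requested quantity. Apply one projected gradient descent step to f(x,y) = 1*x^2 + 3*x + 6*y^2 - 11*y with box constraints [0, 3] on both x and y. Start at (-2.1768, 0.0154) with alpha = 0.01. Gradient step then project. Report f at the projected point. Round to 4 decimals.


Step 1: Compute gradient at (-2.1768, 0.0154).
grad_x = 2*1*-2.1768 + 3 = -1.3536
grad_y = 2*6*0.0154 - 11 = -10.8152
Step 2: Gradient step.
x_raw = -2.1768 - 0.01*-1.3536 = -2.1633
y_raw = 0.0154 - 0.01*-10.8152 = 0.1236
Step 3: Project onto [0, 3].
x_proj = clip(-2.1633) = 0.0
y_proj = clip(0.1236) = 0.1236
Step 4: Evaluate f.
f(0.0, 0.1236) = -1.2675


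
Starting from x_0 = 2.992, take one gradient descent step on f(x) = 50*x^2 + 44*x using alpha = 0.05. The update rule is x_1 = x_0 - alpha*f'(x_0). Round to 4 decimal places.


We compute the gradient at x_0 and apply the update.
f'(x) = 100*x + 44
f'(2.992) = 100*2.992 + 44 = 343.2
x_1 = 2.992 - 0.05*343.2 = -14.168


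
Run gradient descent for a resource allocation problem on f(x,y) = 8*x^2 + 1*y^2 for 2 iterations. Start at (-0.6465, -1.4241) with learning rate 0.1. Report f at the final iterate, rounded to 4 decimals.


Gradient descent on f(x,y) = 8*x^2 + 1*y^2.
Starting point: (-0.6465, -1.4241), alpha = 0.1
Step 1: grad_x = 2*8*-0.6465 = -10.344, grad_y = 2*1*-1.4241 = -2.8482
  x_1 = -0.6465 - 0.1*-10.344 = 0.3879
  y_1 = -1.4241 - 0.1*-2.8482 = -1.1393
Step 2: grad_x = 2*8*0.3879 = 6.2064, grad_y = 2*1*-1.1393 = -2.2786
  x_2 = 0.3879 - 0.1*6.2064 = -0.2327
  y_2 = -1.1393 - 0.1*-2.2786 = -0.9114
f(-0.2327, -0.9114) = 8*(-0.2327)^2 + 1*(-0.9114)^2 = 1.264


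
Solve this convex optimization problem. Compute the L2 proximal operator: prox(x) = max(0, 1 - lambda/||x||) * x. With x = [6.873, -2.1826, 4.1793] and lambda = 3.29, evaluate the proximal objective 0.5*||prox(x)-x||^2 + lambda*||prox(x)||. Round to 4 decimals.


Step 1: Compute ||x||.
||x|| = 8.3348
Step 2: Compute scaling factor.
scale = max(0, 1 - 3.29/8.3348) = 0.6053
Step 3: prox(x) = [4.16, -1.3211, 2.5296]
||prox(x)|| = 5.0448
Step 4: Proximal objective.
0.5*||prox-x||^2 = 5.4121
lambda*||prox|| = 16.5974
Total = 22.0093


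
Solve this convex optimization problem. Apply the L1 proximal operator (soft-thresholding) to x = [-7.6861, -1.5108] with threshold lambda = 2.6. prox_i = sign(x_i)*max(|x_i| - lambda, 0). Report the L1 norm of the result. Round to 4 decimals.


Soft-thresholding with lambda = 2.6:
prox(-7.6861) = sign(-7.6861)*max(|-7.6861| - 2.6, 0) = -5.0861
prox(-1.5108) = sign(-1.5108)*max(|-1.5108| - 2.6, 0) = 0.0
prox(x) = [-5.0861, 0.0]
||prox(x)||_1 = 5.0861 + 0.0 = 5.0861


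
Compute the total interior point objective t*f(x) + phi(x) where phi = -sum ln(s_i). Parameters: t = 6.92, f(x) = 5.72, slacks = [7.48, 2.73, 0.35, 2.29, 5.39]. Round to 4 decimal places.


Step 1: Compute log-barrier.
ln values: [2.0122, 1.0043, -1.0498, 0.8286, 1.6845]
phi = -(2.0122 + 1.0043 - 1.0498 + 0.8286 + 1.6845) = -4.4798
Step 2: Compute augmented objective.
t*f(x) = 6.92*5.72 = 39.5824
Total = 39.5824 - 4.4798 = 35.1026


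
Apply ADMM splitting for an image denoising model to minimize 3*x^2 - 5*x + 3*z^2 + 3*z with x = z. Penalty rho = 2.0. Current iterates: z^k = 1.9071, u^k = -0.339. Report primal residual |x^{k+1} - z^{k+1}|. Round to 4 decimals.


ADMM iteration with rho = 2.0, z^k = 1.9071, u^k = -0.339
Step 1: x-update.
Minimize 3*x^2 - 5*x + (2.0/2)*(x - 1.9071 - 0.339)^2
FOC: (2*3 + 2.0)*x = 5 + 2.0*(1.9071 + 0.339)
x^{k+1} = 1.1865
Step 2: z-update.
Minimize 3*z^2 + 3*z + (2.0/2)*(1.1865 - z - 0.339)^2
FOC: (2*3 + 2.0)*z = -3 + 2.0*(1.1865 - 0.339)
z^{k+1} = -0.1631
Step 3: u-update.
u^{k+1} = -0.339 + 1.1865 + 0.1631 = 1.0106
Step 4: Primal residual = |1.1865 + 0.1631| = 1.3496


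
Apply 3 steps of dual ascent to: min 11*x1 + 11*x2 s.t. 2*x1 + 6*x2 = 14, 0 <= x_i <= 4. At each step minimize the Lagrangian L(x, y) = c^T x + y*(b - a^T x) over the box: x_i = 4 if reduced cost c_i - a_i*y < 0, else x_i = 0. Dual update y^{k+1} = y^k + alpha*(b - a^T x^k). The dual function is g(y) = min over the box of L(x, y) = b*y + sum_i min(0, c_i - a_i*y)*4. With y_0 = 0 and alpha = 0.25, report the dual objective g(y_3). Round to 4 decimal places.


Dual ascent for LP: min 11*x1 + 11*x2, 2*x1 + 6*x2 = 14, 0 <= x_i <= 4
Step 1: y^k = 0.0, reduced costs: (11.0, 11.0)
  x^k = (0.0, 0.0), subgradient = b - a^T x = 14.0
  y^{k+1} = 0.0 + 0.25*14.0 = 3.5
Step 2: y^k = 3.5, reduced costs: (4.0, -10.0)
  x^k = (0.0, 4.0), subgradient = b - a^T x = -10.0
  y^{k+1} = 3.5 + 0.25*-10.0 = 1.0
Step 3: y^k = 1.0, reduced costs: (9.0, 5.0)
  x^k = (0.0, 0.0), subgradient = b - a^T x = 14.0
  y^{k+1} = 1.0 + 0.25*14.0 = 4.5
Dual objective at y_3 = 4.5: reduced costs (2.0, -16.0), box minimizer x = (0.0, 4.0)
g(y_3) = b*y + (c1 - a1*y)*x1 + (c2 - a2*y)*x2 = 14*4.5 + 2.0*0.0 + (-16.0)*4.0 = 63.0 + 0.0 - 64.0 = -1.0


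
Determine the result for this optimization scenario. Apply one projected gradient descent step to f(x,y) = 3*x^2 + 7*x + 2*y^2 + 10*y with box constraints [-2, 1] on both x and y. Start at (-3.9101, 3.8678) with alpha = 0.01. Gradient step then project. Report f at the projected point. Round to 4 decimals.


Step 1: Compute gradient at (-3.9101, 3.8678).
grad_x = 2*3*-3.9101 + 7 = -16.4606
grad_y = 2*2*3.8678 + 10 = 25.4712
Step 2: Gradient step.
x_raw = -3.9101 - 0.01*-16.4606 = -3.7455
y_raw = 3.8678 - 0.01*25.4712 = 3.6131
Step 3: Project onto [-2, 1].
x_proj = clip(-3.7455) = -2.0
y_proj = clip(3.6131) = 1.0
Step 4: Evaluate f.
f(-2.0, 1.0) = 10.0


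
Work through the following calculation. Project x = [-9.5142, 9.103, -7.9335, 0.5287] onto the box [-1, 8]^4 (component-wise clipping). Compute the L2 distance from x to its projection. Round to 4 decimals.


Project each component onto [-1, 8].
clip(-9.5142) = -1.0, clip(9.103) = 8.0, clip(-7.9335) = -1.0, clip(0.5287) = 0.5287
Projection = [-1.0, 8.0, -1.0, 0.5287]
Squared diffs: [72.4916, 1.2166, 48.0734, 0.0]
Distance = sqrt(121.7816) = 11.0355


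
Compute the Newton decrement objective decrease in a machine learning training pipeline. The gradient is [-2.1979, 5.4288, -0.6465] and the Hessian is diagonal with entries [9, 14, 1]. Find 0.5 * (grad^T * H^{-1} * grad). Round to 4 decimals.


Step 1: H is diagonal, so H^(-1) * g = [-0.2442, 0.3878, -0.6465].
Step 2: g^T H^(-1) g = sum_i g_i^2 / H_ii
  = (-2.1979)^2/9 + (5.4288)^2/14 + (-0.6465)^2/1
  = 0.5368 + 2.1051 + 0.418 = 3.0598
Step 3: Objective decrease = 0.5 * g^T H^(-1) g = 1.5299


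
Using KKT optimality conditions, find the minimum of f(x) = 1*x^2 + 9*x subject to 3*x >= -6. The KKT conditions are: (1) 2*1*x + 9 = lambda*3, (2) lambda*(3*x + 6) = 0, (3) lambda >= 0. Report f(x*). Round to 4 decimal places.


Step 1: Try lambda = 0 (constraint inactive).
x_unc = -9/(2*1) = -4.5
Check: 3*-4.5 = -13.5 < -6 -- violated!
Step 2: Constraint must be active: 3*x = -6
x* = -6/3 = -2.0
lambda = (2*1*(-2.0) + 9)/3 = 1.6667
Step 3: Compute optimal value.
f(x*) = 1*(-2.0)^2 + 9*(-2.0) = -14.0


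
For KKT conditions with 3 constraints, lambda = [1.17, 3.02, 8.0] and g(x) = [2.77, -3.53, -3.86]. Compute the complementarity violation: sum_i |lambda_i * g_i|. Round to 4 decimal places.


KKT complementary slackness check:
lambda_1 * g_1 = 1.17 * 2.77 = 3.2409
lambda_2 * g_2 = 3.02 * -3.53 = -10.6606
lambda_3 * g_3 = 8.0 * -3.86 = -30.88
Total violation = 3.2409 + 10.6606 + 30.88 = 44.7815


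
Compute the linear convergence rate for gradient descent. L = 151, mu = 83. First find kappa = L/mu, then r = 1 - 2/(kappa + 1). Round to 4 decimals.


Step 1: Compute the condition number.
kappa = L/mu = 151/83 = 1.8193
Step 2: Compute the convergence rate.
r = 1 - 2/(kappa + 1) = 1 - 2*mu/(L + mu) = (L - mu)/(L + mu) = 68/234 = 0.2906


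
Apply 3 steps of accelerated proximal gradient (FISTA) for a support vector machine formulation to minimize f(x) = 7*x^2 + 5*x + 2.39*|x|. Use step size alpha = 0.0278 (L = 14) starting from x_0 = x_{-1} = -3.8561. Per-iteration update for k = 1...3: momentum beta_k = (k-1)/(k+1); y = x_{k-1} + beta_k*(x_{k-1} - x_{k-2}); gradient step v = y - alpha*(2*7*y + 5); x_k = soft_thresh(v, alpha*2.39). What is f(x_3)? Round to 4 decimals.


FISTA on f(x) = 7*x^2 + 5*x + 2.39*|x|
L = 14, alpha = 0.0278
Iteration 1: beta = 0.0, y = -3.8561 + 0.0*(-3.8561 + 3.8561) = -3.8561
  grad(y) = -48.9854, v = y - alpha*grad = -2.4943
  prox(v) = soft_thresh(-2.4943, 0.0664) = -2.4279
Iteration 2: beta = 0.3333, y = -2.4279 + 0.3333*(-2.4279 + 3.8561) = -1.9518
  grad(y) = -22.325, v = y - alpha*grad = -1.3312
  prox(v) = soft_thresh(-1.3312, 0.0664) = -1.2647
Iteration 3: beta = 0.5, y = -1.2647 + 0.5*(-1.2647 + 2.4279) = -0.6831
  grad(y) = -4.5638, v = y - alpha*grad = -0.5563
  prox(v) = soft_thresh(-0.5563, 0.0664) = -0.4898
f(x_3) = 7*(-0.4898)^2 + 5*(-0.4898) + 2.39*|-0.4898| = 0.401


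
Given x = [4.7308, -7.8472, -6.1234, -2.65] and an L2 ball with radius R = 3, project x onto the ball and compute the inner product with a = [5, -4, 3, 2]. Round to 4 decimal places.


Step 1: Compute ||x|| (intermediates to 6 decimals).
||x|| = sqrt(4.7308^2 + (-7.8472)^2 + (-6.1234)^2 + (-2.65)^2) = 11.334794
Step 2: Project.
Since ||x|| > R, scale = R/||x|| = 3/11.334794 = 0.264672, proj(x) = scale * x
proj(x) = [1.25211, -2.076934, -1.620693, -0.701381]
Step 3: Dot product.
a^T * proj(x) = 5*1.25211 - 4*(-2.076934) + 3*(-1.620693) + 2*(-0.701381) = 8.3034


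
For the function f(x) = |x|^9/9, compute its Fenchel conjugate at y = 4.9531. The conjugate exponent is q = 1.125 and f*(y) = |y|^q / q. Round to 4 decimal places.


The conjugate exponent q satisfies 1/p + 1/q = 1.
p = 9, so q = 9/(9 - 1) = 1.125
|y|^q = 4.9531^1.125 = 6.0497
f*(4.9531) = 6.0497 / 1.125 = 5.3775


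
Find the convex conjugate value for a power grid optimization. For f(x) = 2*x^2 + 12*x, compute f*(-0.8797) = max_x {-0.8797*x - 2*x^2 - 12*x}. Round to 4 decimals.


f*(y) = sup_x {y*x - a*x^2 - b*x} = sup_x {(y-b)*x - a*x^2}
FOC: (y - b) - 2a*x = 0 => x* = (y - b)/(2a)
x* = (-0.8797 - 12)/(2*2) = -3.2199
f*(-0.8797) = (y-b)^2/(4a) = (-0.8797 - 12)^2/(4*2)
= 165.8867/8 = 20.7358


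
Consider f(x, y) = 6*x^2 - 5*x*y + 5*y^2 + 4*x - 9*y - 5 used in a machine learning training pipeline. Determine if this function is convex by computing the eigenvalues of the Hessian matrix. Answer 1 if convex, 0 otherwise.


The Hessian of f(x,y) = 6*x^2 - 5*x*y + 5*y^2 + 4*x - 9*y - 5 is:
H = [[12, -5], [-5, 10]]
Trace = 12 + 10 = 22
Determinant = 12*10 - (-5)^2 = 95
Discriminant = (22)^2 - 4*95 = 104.0
Eigenvalues: lambda_1 = 5.901, lambda_2 = 16.099
The function is convex.

1


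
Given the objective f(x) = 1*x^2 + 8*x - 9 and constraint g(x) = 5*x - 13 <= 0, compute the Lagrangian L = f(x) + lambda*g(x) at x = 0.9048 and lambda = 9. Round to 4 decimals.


Step 1: Evaluate f(x).
f(0.9048) = 1*0.9048^2 + 8*0.9048 - 9 = -0.9429
Step 2: Evaluate g(x).
g(0.9048) = 5*0.9048 - 13 = -8.476
Step 3: Compute Lagrangian.
L = -0.9429 + 9*-8.476 = -77.2269


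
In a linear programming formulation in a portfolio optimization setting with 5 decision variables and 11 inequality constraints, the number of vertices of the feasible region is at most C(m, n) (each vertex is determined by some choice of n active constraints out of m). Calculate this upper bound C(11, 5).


Each vertex corresponds to some choice of n active constraints out of m, so the number of vertices is at most C(m, n) = m! / (n!(m-n)!).
m = 11, n = 5
Numerator: 11 * 10 * 9 * 8 * 7
Denominator: 5! = 120
C(11, 5) = 462


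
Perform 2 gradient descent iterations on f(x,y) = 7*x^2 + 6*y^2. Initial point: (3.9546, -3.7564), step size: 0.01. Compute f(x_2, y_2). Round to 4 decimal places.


Gradient descent on f(x,y) = 7*x^2 + 6*y^2.
Starting point: (3.9546, -3.7564), alpha = 0.01
Step 1: grad_x = 2*7*3.9546 = 55.3644, grad_y = 2*6*-3.7564 = -45.0768
  x_1 = 3.9546 - 0.01*55.3644 = 3.401
  y_1 = -3.7564 - 0.01*-45.0768 = -3.3056
Step 2: grad_x = 2*7*3.401 = 47.6134, grad_y = 2*6*-3.3056 = -39.6676
  x_2 = 3.401 - 0.01*47.6134 = 2.9248
  y_2 = -3.3056 - 0.01*-39.6676 = -2.909
f(2.9248, -2.909) = 7*2.9248^2 + 6*(-2.909)^2 = 110.6542


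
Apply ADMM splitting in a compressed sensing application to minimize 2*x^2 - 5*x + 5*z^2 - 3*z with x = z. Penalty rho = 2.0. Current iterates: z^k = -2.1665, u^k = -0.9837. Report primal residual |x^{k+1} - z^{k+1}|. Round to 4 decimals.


ADMM iteration with rho = 2.0, z^k = -2.1665, u^k = -0.9837
Step 1: x-update.
Minimize 2*x^2 - 5*x + (2.0/2)*(x + 2.1665 - 0.9837)^2
FOC: (2*2 + 2.0)*x = 5 + 2.0*(-2.1665 + 0.9837)
x^{k+1} = 0.4391
Step 2: z-update.
Minimize 5*z^2 - 3*z + (2.0/2)*(0.4391 - z - 0.9837)^2
FOC: (2*5 + 2.0)*z = 3 + 2.0*(0.4391 - 0.9837)
z^{k+1} = 0.1592
Step 3: u-update.
u^{k+1} = -0.9837 + 0.4391 - 0.1592 = -0.7039
Step 4: Primal residual = |0.4391 - 0.1592| = 0.2798


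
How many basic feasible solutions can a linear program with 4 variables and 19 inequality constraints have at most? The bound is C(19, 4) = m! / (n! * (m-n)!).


Each vertex corresponds to some choice of n active constraints out of m, so the number of vertices is at most C(m, n) = m! / (n!(m-n)!).
m = 19, n = 4
Numerator: 19 * 18 * 17 * 16
Denominator: 4! = 24
C(19, 4) = 3876


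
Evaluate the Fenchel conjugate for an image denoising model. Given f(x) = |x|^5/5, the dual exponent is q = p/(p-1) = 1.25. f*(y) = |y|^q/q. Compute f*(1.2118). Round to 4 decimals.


The conjugate exponent q satisfies 1/p + 1/q = 1.
p = 5, so q = 5/(5 - 1) = 1.25
|y|^q = 1.2118^1.25 = 1.2714
f*(1.2118) = 1.2714 / 1.25 = 1.0171


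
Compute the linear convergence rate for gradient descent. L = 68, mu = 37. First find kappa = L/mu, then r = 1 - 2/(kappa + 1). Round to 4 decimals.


Step 1: Compute the condition number.
kappa = L/mu = 68/37 = 1.8378
Step 2: Compute the convergence rate.
r = 1 - 2/(kappa + 1) = 1 - 2*mu/(L + mu) = (L - mu)/(L + mu) = 31/105 = 0.2952


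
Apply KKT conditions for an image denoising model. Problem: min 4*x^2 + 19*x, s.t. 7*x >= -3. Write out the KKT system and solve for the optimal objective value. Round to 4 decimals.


Step 1: Try lambda = 0 (constraint inactive).
x_unc = -19/(2*4) = -2.375
Check: 7*-2.375 = -16.625 < -3 -- violated!
Step 2: Constraint must be active: 7*x = -3
x* = -3/7 = -0.4286 (rounded; the exact value -3/7 is used below)
lambda = (2*4*(-3/7) + 19)/7 = 2.2245
Step 3: Compute optimal value.
f(x*) = 4*(-3/7)^2 + 19*(-3/7) = -7.4082


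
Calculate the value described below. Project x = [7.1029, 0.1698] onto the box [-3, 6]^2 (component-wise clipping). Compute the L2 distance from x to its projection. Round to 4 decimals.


Project each component onto [-3, 6].
clip(7.1029) = 6.0, clip(0.1698) = 0.1698
Projection = [6.0, 0.1698]
Squared diffs: [1.2164, 0.0]
Distance = sqrt(1.2164) = 1.1029


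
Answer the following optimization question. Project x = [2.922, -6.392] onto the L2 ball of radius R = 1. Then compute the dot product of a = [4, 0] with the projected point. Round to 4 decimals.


Step 1: Compute ||x|| (intermediates to 6 decimals).
||x|| = sqrt(2.922^2 + (-6.392)^2) = 7.028211
Step 2: Project.
Since ||x|| > R, scale = R/||x|| = 1/7.028211 = 0.142284, proj(x) = scale * x
proj(x) = [0.415754, -0.909479]
Step 3: Dot product.
a^T * proj(x) = 4*0.415754 + 0*(-0.909479) = 1.663


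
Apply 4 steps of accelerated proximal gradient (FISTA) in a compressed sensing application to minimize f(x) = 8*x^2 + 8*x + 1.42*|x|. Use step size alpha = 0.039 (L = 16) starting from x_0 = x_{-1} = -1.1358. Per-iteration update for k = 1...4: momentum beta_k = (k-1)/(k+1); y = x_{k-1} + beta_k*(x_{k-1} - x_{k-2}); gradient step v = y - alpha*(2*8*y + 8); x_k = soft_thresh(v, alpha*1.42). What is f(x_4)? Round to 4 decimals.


FISTA on f(x) = 8*x^2 + 8*x + 1.42*|x|
L = 16, alpha = 0.039
Iteration 1: beta = 0.0, y = -1.1358 + 0.0*(-1.1358 + 1.1358) = -1.1358
  grad(y) = -10.1728, v = y - alpha*grad = -0.7391
  prox(v) = soft_thresh(-0.7391, 0.0554) = -0.6837
Iteration 2: beta = 0.3333, y = -0.6837 + 0.3333*(-0.6837 + 1.1358) = -0.533
  grad(y) = -0.5276, v = y - alpha*grad = -0.5124
  prox(v) = soft_thresh(-0.5124, 0.0554) = -0.457
Iteration 3: beta = 0.5, y = -0.457 + 0.5*(-0.457 + 0.6837) = -0.3437
  grad(y) = 2.501, v = y - alpha*grad = -0.4412
  prox(v) = soft_thresh(-0.4412, 0.0554) = -0.3858
Iteration 4: beta = 0.6, y = -0.3858 + 0.6*(-0.3858 + 0.457) = -0.3431
  grad(y) = 2.5097, v = y - alpha*grad = -0.441
  prox(v) = soft_thresh(-0.441, 0.0554) = -0.3856
f(x_4) = 8*(-0.3856)^2 + 8*(-0.3856) + 1.42*|-0.3856| = -1.3478


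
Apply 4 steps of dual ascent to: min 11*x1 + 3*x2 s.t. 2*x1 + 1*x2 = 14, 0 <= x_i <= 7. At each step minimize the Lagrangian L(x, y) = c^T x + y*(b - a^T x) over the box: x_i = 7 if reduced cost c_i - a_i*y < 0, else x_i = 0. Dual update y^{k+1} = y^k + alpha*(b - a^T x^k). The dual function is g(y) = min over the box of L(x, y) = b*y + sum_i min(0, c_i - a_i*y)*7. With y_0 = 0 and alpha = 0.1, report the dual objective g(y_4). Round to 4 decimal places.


Dual ascent for LP: min 11*x1 + 3*x2, 2*x1 + 1*x2 = 14, 0 <= x_i <= 7
Step 1: y^k = 0.0, reduced costs: (11.0, 3.0)
  x^k = (0.0, 0.0), subgradient = b - a^T x = 14.0
  y^{k+1} = 0.0 + 0.1*14.0 = 1.4
Step 2: y^k = 1.4, reduced costs: (8.2, 1.6)
  x^k = (0.0, 0.0), subgradient = b - a^T x = 14.0
  y^{k+1} = 1.4 + 0.1*14.0 = 2.8
Step 3: y^k = 2.8, reduced costs: (5.4, 0.2)
  x^k = (0.0, 0.0), subgradient = b - a^T x = 14.0
  y^{k+1} = 2.8 + 0.1*14.0 = 4.2
Step 4: y^k = 4.2, reduced costs: (2.6, -1.2)
  x^k = (0.0, 7.0), subgradient = b - a^T x = 7.0
  y^{k+1} = 4.2 + 0.1*7.0 = 4.9
Dual objective at y_4 = 4.9: reduced costs (1.2, -1.9), box minimizer x = (0.0, 7.0)
g(y_4) = b*y + (c1 - a1*y)*x1 + (c2 - a2*y)*x2 = 14*4.9 + 1.2*0.0 + (-1.9)*7.0 = 68.6 + 0.0 - 13.3 = 55.3


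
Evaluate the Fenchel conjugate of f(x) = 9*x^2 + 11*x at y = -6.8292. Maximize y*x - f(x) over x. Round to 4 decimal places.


f*(y) = sup_x {y*x - a*x^2 - b*x} = sup_x {(y-b)*x - a*x^2}
FOC: (y - b) - 2a*x = 0 => x* = (y - b)/(2a)
x* = (-6.8292 - 11)/(2*9) = -0.9905
f*(-6.8292) = (y-b)^2/(4a) = (-6.8292 - 11)^2/(4*9)
= 317.8804/36 = 8.83


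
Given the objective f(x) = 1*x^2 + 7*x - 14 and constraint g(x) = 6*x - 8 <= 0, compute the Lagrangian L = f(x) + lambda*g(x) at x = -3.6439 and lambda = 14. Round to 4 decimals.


Step 1: Evaluate f(x).
f(-3.6439) = 1*(-3.6439)^2 + 7*(-3.6439) - 14 = -26.2293
Step 2: Evaluate g(x).
g(-3.6439) = 6*-3.6439 - 8 = -29.8634
Step 3: Compute Lagrangian.
L = -26.2293 + 14*-29.8634 = -444.3169


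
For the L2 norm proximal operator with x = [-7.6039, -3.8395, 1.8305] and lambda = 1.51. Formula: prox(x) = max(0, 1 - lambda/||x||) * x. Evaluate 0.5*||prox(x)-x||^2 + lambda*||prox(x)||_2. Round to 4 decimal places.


Step 1: Compute ||x||.
||x|| = 8.7127
Step 2: Compute scaling factor.
scale = max(0, 1 - 1.51/8.7127) = 0.8267
Step 3: prox(x) = [-6.2861, -3.1741, 1.5133]
||prox(x)|| = 7.2027
Step 4: Proximal objective.
0.5*||prox-x||^2 = 1.1401
lambda*||prox|| = 10.8761
Total = 12.0162
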